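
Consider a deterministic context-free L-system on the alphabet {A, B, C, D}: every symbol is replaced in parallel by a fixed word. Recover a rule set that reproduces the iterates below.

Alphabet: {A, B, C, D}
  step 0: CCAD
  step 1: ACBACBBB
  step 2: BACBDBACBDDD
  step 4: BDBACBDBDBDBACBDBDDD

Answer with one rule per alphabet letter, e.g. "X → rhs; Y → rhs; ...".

  step 1 ⇒ step 2: ACBACBBB ⇒ B·ACB·D·B·ACB·D·D·D
    A ↦ B
    B ↦ D
    C ↦ ACB
  step 0 ⇒ step 1: CCAD ⇒ ACB·ACB·B·B
    D ↦ B

A->B, B->D, C->ACB, D->B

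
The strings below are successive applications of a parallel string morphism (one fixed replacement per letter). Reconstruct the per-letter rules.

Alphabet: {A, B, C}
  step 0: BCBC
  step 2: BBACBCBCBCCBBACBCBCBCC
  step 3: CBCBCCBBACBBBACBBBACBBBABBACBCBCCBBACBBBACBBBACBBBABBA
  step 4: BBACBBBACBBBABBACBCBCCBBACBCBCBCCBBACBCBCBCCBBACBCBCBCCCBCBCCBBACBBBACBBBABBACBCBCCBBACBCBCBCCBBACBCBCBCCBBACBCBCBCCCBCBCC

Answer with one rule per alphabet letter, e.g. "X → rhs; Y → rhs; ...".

A->CC, B->CB, C->BBA

  step 3 ⇒ step 4: CBCBCCBBACBBBACBBBACBBBABBACBCBCCBBACBBBACBBBACBBBABBA ⇒ BBA·CB·BBA·CB·BBA·BBA·CB·CB·CC·BBA·CB·CB·CB·CC·BBA·CB·CB·CB·CC·BBA·CB·CB·CB·CC·CB·CB·CC·BBA·CB·BBA·CB·BBA·BBA·CB·CB·CC·BBA·CB·CB·CB·CC·BBA·CB·CB·CB·CC·BBA·CB·CB·CB·CC·CB·CB·CC
    A ↦ CC
    B ↦ CB
    C ↦ BBA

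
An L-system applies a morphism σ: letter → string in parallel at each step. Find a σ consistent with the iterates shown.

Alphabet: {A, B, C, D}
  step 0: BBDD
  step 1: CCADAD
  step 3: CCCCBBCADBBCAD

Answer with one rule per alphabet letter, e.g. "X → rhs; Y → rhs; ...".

  step 0 ⇒ step 1: BBDD ⇒ C·C·AD·AD
    B ↦ C
    D ↦ AD
    A ↦ C  (constrained at step 1)
    C ↦ BB  (constrained at step 1)

A->C, B->C, C->BB, D->AD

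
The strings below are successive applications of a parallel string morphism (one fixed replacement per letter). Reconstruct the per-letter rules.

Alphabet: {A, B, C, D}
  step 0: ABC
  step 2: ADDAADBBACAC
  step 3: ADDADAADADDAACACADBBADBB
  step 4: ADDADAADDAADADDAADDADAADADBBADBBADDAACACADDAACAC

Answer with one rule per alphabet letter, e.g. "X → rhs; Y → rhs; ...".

  step 3 ⇒ step 4: ADDADAADADDAACACADBBADBB ⇒ AD·DA·DA·AD·DA·AD·AD·DA·AD·DA·DA·AD·AD·BB·AD·BB·AD·DA·AC·AC·AD·DA·AC·AC
    A ↦ AD
    B ↦ AC
    C ↦ BB
    D ↦ DA

A->AD, B->AC, C->BB, D->DA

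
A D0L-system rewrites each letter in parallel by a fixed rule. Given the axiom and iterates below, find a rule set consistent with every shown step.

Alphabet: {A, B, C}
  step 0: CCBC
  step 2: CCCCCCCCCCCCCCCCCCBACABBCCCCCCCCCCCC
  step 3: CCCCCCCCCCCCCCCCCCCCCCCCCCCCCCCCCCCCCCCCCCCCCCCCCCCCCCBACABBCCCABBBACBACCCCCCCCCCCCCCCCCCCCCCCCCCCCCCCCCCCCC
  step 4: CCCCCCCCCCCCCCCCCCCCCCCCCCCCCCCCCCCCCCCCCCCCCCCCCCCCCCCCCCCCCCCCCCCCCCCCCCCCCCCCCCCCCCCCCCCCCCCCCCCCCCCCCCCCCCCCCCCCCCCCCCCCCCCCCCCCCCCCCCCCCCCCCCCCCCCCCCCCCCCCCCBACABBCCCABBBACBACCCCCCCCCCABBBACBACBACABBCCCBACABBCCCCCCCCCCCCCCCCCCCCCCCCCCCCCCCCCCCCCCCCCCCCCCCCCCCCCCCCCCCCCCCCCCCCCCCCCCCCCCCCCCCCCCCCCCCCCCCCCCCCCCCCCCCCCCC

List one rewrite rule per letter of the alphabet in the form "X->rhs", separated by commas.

  step 3 ⇒ step 4: CCCCCCCCCCCCCCCCCCCCCCCCCCCCCCCCCCCCCCCCCCCCCCCCCCCCCCBACABBCCCABBBACBACCCCCCCCCCCCCCCCCCCCCCCCCCCCCCCCCCCCC ⇒ CCC·CCC·CCC·CCC·CCC·CCC·CCC·CCC·CCC·CCC·CCC·CCC·CCC·CCC·CCC·CCC·CCC·CCC·CCC·CCC·CCC·CCC·CCC·CCC·CCC·CCC·CCC·CCC·CCC·CCC·CCC·CCC·CCC·CCC·CCC·CCC·CCC·CCC·CCC·CCC·CCC·CCC·CCC·CCC·CCC·CCC·CCC·CCC·CCC·CCC·CCC·CCC·CCC·CCC·BAC·ABB·CCC·ABB·BAC·BAC·CCC·CCC·CCC·ABB·BAC·BAC·BAC·ABB·CCC·BAC·ABB·CCC·CCC·CCC·CCC·CCC·CCC·CCC·CCC·CCC·CCC·CCC·CCC·CCC·CCC·CCC·CCC·CCC·CCC·CCC·CCC·CCC·CCC·CCC·CCC·CCC·CCC·CCC·CCC·CCC·CCC·CCC·CCC·CCC·CCC·CCC·CCC·CCC
    A ↦ ABB
    B ↦ BAC
    C ↦ CCC

A->ABB, B->BAC, C->CCC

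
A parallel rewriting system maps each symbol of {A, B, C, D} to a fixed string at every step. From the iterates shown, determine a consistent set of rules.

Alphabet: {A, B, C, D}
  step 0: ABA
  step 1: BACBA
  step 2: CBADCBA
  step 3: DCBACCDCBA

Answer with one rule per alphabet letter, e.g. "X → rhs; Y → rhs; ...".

  step 2 ⇒ step 3: CBADCBA ⇒ D·C·BA·CC·D·C·BA
    A ↦ BA
    B ↦ C
    C ↦ D
    D ↦ CC

A->BA, B->C, C->D, D->CC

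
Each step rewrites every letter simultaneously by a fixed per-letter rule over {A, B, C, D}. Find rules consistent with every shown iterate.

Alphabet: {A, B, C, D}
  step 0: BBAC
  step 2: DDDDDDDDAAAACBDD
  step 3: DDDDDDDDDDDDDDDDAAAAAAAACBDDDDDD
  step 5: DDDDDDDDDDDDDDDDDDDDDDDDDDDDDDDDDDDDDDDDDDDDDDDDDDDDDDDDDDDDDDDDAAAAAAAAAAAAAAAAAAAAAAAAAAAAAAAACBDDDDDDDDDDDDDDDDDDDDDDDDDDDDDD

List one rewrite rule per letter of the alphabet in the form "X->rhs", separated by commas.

A->AA, B->DD, C->CB, D->DD

  step 2 ⇒ step 3: DDDDDDDDAAAACBDD ⇒ DD·DD·DD·DD·DD·DD·DD·DD·AA·AA·AA·AA·CB·DD·DD·DD
    A ↦ AA
    B ↦ DD
    C ↦ CB
    D ↦ DD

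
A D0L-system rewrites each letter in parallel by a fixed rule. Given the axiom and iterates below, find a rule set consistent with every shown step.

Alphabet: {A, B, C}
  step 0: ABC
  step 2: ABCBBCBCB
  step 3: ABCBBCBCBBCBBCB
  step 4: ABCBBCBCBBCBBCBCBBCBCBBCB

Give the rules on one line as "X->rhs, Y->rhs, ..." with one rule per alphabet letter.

A->AB, B->CB, C->B

  step 3 ⇒ step 4: ABCBBCBCBBCBBCB ⇒ AB·CB·B·CB·CB·B·CB·B·CB·CB·B·CB·CB·B·CB
    A ↦ AB
    B ↦ CB
    C ↦ B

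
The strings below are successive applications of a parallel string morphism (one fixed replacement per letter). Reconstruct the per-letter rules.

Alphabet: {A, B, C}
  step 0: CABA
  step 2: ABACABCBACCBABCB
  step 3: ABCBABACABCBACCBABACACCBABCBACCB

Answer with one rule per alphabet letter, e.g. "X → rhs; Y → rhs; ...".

  step 2 ⇒ step 3: ABACABCBACCBABCB ⇒ AB·CB·AB·AC·AB·CB·AC·CB·AB·AC·AC·CB·AB·CB·AC·CB
    A ↦ AB
    B ↦ CB
    C ↦ AC

A->AB, B->CB, C->AC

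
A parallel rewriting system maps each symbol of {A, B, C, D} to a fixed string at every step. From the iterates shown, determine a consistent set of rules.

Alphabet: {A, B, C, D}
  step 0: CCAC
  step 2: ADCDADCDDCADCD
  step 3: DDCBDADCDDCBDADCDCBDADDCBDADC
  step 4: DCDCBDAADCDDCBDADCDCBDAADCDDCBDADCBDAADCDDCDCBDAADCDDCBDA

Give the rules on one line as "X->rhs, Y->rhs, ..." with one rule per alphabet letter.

  step 3 ⇒ step 4: DDCBDADCDDCBDADCDCBDADDCBDADC ⇒ DC·DC·BDA·A·DC·D·DC·BDA·DC·DC·BDA·A·DC·D·DC·BDA·DC·BDA·A·DC·D·DC·DC·BDA·A·DC·D·DC·BDA
    A ↦ D
    B ↦ A
    C ↦ BDA
    D ↦ DC

A->D, B->A, C->BDA, D->DC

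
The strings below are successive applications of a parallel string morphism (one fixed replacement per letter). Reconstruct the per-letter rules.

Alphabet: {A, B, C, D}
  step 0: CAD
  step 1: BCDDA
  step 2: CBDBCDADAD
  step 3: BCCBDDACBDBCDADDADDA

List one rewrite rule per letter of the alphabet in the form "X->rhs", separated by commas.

  step 2 ⇒ step 3: CBDBCDADAD ⇒ BC·CBD·DA·CBD·BC·DA·D·DA·D·DA
    A ↦ D
    B ↦ CBD
    C ↦ BC
    D ↦ DA

A->D, B->CBD, C->BC, D->DA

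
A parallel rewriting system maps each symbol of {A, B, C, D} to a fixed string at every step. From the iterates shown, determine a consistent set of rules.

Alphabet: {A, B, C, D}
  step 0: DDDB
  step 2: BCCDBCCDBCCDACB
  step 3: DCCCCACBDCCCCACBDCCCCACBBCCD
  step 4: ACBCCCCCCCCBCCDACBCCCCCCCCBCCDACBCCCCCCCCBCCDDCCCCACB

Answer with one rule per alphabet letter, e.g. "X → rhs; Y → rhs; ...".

A->B, B->D, C->CC, D->ACB

  step 3 ⇒ step 4: DCCCCACBDCCCCACBDCCCCACBBCCD ⇒ ACB·CC·CC·CC·CC·B·CC·D·ACB·CC·CC·CC·CC·B·CC·D·ACB·CC·CC·CC·CC·B·CC·D·D·CC·CC·ACB
    A ↦ B
    B ↦ D
    C ↦ CC
    D ↦ ACB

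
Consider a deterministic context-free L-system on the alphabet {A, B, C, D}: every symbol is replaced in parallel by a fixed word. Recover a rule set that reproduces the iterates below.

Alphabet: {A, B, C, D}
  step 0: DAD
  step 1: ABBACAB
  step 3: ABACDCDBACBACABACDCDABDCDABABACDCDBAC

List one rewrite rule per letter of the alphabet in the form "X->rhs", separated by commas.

A->BAC, B->A, C->DCD, D->AB

  step 0 ⇒ step 1: DAD ⇒ AB·BAC·AB
    A ↦ BAC
    D ↦ AB
    B ↦ A  (constrained at step 1)
    C ↦ DCD  (constrained at step 1)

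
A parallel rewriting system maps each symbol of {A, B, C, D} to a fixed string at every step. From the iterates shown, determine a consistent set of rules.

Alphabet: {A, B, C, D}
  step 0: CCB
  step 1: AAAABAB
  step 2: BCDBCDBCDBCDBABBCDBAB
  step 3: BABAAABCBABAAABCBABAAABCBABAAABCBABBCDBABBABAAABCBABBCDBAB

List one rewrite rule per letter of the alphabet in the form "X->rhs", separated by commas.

A->BCD, B->BAB, C->AA, D->ABC

  step 2 ⇒ step 3: BCDBCDBCDBCDBABBCDBAB ⇒ BAB·AA·ABC·BAB·AA·ABC·BAB·AA·ABC·BAB·AA·ABC·BAB·BCD·BAB·BAB·AA·ABC·BAB·BCD·BAB
    A ↦ BCD
    B ↦ BAB
    C ↦ AA
    D ↦ ABC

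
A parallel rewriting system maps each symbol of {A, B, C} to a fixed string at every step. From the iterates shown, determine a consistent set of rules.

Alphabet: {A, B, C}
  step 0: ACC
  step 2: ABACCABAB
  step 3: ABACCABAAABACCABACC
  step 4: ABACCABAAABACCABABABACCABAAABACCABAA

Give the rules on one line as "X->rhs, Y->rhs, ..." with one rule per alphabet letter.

A->AB, B->ACC, C->A

  step 3 ⇒ step 4: ABACCABAAABACCABACC ⇒ AB·ACC·AB·A·A·AB·ACC·AB·AB·AB·ACC·AB·A·A·AB·ACC·AB·A·A
    A ↦ AB
    B ↦ ACC
    C ↦ A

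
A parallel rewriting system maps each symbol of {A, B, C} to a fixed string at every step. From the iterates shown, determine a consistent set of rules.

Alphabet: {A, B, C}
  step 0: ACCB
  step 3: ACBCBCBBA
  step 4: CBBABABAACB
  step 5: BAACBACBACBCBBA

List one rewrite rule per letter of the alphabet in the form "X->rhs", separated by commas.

A->CB, B->A, C->B

  step 4 ⇒ step 5: CBBABABAACB ⇒ B·A·A·CB·A·CB·A·CB·CB·B·A
    A ↦ CB
    B ↦ A
    C ↦ B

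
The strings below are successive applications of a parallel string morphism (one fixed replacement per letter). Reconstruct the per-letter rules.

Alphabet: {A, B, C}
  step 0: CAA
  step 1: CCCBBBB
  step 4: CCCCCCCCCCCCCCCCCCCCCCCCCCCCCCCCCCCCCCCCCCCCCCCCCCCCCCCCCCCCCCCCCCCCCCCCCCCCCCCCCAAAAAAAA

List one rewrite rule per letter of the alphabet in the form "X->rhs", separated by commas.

A->BB, B->A, C->CCC

  step 0 ⇒ step 1: CAA ⇒ CCC·BB·BB
    A ↦ BB
    C ↦ CCC
    B ↦ A  (constrained at step 1)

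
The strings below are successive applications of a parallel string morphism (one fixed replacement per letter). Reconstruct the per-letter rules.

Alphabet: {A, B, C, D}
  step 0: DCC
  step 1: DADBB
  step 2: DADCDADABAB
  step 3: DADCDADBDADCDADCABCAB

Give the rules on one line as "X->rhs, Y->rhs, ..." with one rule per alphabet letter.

A->C, B->AB, C->B, D->DAD

  step 2 ⇒ step 3: DADCDADABAB ⇒ DAD·C·DAD·B·DAD·C·DAD·C·AB·C·AB
    A ↦ C
    B ↦ AB
    C ↦ B
    D ↦ DAD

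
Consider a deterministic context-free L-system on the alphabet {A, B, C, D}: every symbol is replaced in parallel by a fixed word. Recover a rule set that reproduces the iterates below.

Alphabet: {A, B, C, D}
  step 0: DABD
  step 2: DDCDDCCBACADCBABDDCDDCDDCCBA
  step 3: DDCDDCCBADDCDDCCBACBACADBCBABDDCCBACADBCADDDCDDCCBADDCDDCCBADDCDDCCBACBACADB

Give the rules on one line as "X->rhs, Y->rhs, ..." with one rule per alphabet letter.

  step 2 ⇒ step 3: DDCDDCCBACADCBABDDCDDCDDCCBA ⇒ DDC·DDC·CBA·DDC·DDC·CBA·CBA·CAD·B·CBA·B·DDC·CBA·CAD·B·CAD·DDC·DDC·CBA·DDC·DDC·CBA·DDC·DDC·CBA·CBA·CAD·B
    A ↦ B
    B ↦ CAD
    C ↦ CBA
    D ↦ DDC

A->B, B->CAD, C->CBA, D->DDC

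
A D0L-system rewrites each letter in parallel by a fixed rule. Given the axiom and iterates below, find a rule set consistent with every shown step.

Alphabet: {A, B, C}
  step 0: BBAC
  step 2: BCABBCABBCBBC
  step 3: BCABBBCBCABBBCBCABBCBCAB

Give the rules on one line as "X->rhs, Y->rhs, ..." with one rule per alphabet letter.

A->B, B->BC, C->AB

  step 2 ⇒ step 3: BCABBCABBCBBC ⇒ BC·AB·B·BC·BC·AB·B·BC·BC·AB·BC·BC·AB
    A ↦ B
    B ↦ BC
    C ↦ AB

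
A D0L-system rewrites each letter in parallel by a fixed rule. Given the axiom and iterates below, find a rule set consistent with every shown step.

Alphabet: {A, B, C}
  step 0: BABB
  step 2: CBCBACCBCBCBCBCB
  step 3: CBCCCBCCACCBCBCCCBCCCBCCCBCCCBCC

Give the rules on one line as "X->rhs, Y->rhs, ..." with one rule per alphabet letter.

  step 2 ⇒ step 3: CBCBACCBCBCBCBCB ⇒ CB·CC·CB·CC·AC·CB·CB·CC·CB·CC·CB·CC·CB·CC·CB·CC
    A ↦ AC
    B ↦ CC
    C ↦ CB

A->AC, B->CC, C->CB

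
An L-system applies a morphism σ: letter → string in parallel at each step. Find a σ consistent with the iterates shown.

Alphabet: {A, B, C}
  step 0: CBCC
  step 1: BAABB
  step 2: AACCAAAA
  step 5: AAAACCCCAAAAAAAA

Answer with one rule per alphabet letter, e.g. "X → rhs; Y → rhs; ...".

  step 1 ⇒ step 2: BAABB ⇒ AA·C·C·AA·AA
    A ↦ C
    B ↦ AA
  step 0 ⇒ step 1: CBCC ⇒ B·AA·B·B
    C ↦ B

A->C, B->AA, C->B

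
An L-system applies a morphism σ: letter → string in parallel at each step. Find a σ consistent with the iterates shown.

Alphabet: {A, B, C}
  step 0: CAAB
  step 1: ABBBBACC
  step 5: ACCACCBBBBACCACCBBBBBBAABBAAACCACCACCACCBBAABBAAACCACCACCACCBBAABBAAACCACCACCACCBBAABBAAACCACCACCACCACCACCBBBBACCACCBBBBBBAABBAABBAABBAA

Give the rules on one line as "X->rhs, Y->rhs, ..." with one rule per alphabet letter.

  step 0 ⇒ step 1: CAAB ⇒ A·BB·BB·ACC
    A ↦ BB
    B ↦ ACC
    C ↦ A

A->BB, B->ACC, C->A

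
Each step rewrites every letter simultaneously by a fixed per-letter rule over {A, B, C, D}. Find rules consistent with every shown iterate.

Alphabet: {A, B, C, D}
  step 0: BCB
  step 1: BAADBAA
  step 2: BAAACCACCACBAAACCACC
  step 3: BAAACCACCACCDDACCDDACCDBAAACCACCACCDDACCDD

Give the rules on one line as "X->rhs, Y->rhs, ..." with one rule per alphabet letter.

  step 2 ⇒ step 3: BAAACCACCACBAAACCACC ⇒ BAA·ACC·ACC·ACC·D·D·ACC·D·D·ACC·D·BAA·ACC·ACC·ACC·D·D·ACC·D·D
    A ↦ ACC
    B ↦ BAA
    C ↦ D
  step 1 ⇒ step 2: BAADBAA ⇒ BAA·ACC·ACC·AC·BAA·ACC·ACC
    D ↦ AC

A->ACC, B->BAA, C->D, D->AC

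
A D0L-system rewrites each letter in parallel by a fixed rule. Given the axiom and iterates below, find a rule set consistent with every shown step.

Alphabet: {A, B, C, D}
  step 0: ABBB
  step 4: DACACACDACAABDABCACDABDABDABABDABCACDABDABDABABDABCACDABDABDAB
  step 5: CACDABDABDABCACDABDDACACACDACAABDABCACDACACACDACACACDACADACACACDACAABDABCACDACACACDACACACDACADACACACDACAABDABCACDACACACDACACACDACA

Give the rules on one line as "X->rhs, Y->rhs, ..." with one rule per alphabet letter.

  step 4 ⇒ step 5: DACACACDACAABDABCACDABDABDABABDABCACDABDABDABABDABCACDABDABDAB ⇒ CAC·D·AB·D·AB·D·AB·CAC·D·AB·D·D·ACA·CAC·D·ACA·AB·D·AB·CAC·D·ACA·CAC·D·ACA·CAC·D·ACA·D·ACA·CAC·D·ACA·AB·D·AB·CAC·D·ACA·CAC·D·ACA·CAC·D·ACA·D·ACA·CAC·D·ACA·AB·D·AB·CAC·D·ACA·CAC·D·ACA·CAC·D·ACA
    A ↦ D
    B ↦ ACA
    C ↦ AB
    D ↦ CAC

A->D, B->ACA, C->AB, D->CAC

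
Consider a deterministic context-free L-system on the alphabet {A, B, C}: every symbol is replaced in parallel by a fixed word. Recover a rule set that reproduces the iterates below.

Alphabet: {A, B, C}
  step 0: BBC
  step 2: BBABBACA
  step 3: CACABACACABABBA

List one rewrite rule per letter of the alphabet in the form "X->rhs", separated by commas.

A->BA, B->CA, C->B

  step 2 ⇒ step 3: BBABBACA ⇒ CA·CA·BA·CA·CA·BA·B·BA
    A ↦ BA
    B ↦ CA
    C ↦ B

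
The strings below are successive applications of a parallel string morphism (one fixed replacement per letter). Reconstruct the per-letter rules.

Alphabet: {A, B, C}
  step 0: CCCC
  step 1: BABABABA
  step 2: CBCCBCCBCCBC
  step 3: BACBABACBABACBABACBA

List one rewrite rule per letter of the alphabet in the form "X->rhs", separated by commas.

A->BC, B->C, C->BA

  step 2 ⇒ step 3: CBCCBCCBCCBC ⇒ BA·C·BA·BA·C·BA·BA·C·BA·BA·C·BA
    B ↦ C
    C ↦ BA
  step 1 ⇒ step 2: BABABABA ⇒ C·BC·C·BC·C·BC·C·BC
    A ↦ BC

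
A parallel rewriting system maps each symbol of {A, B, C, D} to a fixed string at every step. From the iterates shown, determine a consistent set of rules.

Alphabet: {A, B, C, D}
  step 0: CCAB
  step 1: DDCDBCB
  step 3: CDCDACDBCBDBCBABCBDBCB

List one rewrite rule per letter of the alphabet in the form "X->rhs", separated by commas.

A->CD, B->BCB, C->D, D->A

  step 0 ⇒ step 1: CCAB ⇒ D·D·CD·BCB
    A ↦ CD
    B ↦ BCB
    C ↦ D
    D ↦ A  (constrained at step 1)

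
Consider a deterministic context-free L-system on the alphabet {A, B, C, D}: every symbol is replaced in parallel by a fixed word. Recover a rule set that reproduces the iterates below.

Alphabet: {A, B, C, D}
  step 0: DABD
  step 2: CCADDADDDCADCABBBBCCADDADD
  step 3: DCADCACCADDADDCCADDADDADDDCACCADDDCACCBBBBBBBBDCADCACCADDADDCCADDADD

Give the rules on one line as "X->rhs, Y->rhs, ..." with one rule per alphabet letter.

  step 2 ⇒ step 3: CCADDADDDCADCABBBBCCADDADD ⇒ DCA·DCA·CC·ADD·ADD·CC·ADD·ADD·ADD·DCA·CC·ADD·DCA·CC·BB·BB·BB·BB·DCA·DCA·CC·ADD·ADD·CC·ADD·ADD
    A ↦ CC
    B ↦ BB
    C ↦ DCA
    D ↦ ADD

A->CC, B->BB, C->DCA, D->ADD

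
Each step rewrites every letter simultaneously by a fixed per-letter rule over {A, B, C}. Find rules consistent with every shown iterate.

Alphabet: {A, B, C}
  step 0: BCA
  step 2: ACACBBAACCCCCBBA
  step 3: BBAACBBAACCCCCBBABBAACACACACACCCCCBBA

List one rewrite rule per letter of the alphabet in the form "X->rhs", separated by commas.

  step 2 ⇒ step 3: ACACBBAACCCCCBBA ⇒ BBA·AC·BBA·AC·CC·CC·BBA·BBA·AC·AC·AC·AC·AC·CC·CC·BBA
    A ↦ BBA
    B ↦ CC
    C ↦ AC

A->BBA, B->CC, C->AC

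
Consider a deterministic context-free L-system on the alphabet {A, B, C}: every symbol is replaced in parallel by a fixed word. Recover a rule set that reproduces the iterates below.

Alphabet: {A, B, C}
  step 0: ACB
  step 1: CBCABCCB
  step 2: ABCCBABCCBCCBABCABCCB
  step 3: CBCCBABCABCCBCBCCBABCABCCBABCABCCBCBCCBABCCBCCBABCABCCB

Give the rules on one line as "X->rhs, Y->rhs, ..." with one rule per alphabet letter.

A->CBC, B->CB, C->ABC

  step 2 ⇒ step 3: ABCCBABCCBCCBABCABCCB ⇒ CBC·CB·ABC·ABC·CB·CBC·CB·ABC·ABC·CB·ABC·ABC·CB·CBC·CB·ABC·CBC·CB·ABC·ABC·CB
    A ↦ CBC
    B ↦ CB
    C ↦ ABC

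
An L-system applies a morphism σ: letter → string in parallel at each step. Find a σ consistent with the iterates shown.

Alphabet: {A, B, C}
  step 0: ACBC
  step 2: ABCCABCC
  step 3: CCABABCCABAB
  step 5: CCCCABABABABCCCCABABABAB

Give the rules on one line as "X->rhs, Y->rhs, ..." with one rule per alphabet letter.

  step 2 ⇒ step 3: ABCCABCC ⇒ C·C·AB·AB·C·C·AB·AB
    A ↦ C
    B ↦ C
    C ↦ AB

A->C, B->C, C->AB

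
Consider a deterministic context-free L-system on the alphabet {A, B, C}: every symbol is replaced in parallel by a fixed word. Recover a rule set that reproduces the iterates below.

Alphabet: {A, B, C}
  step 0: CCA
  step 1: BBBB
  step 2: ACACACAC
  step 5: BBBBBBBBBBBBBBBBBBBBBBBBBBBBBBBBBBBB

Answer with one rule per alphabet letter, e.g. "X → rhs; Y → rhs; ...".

  step 1 ⇒ step 2: BBBB ⇒ AC·AC·AC·AC
    B ↦ AC
  step 0 ⇒ step 1: CCA ⇒ B·B·BB
    A ↦ BB
  step 0 ⇒ step 1: CCA ⇒ B·B·BB
    C ↦ B

A->BB, B->AC, C->B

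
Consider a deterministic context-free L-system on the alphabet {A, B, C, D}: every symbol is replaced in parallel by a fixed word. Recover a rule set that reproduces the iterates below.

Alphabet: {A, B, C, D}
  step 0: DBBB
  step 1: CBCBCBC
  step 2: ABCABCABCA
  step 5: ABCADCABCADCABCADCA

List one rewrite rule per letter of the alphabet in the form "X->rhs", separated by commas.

A->D, B->BC, C->A, D->C

  step 1 ⇒ step 2: CBCBCBC ⇒ A·BC·A·BC·A·BC·A
    B ↦ BC
    C ↦ A
    A ↦ D  (constrained at step 2)
  step 0 ⇒ step 1: DBBB ⇒ C·BC·BC·BC
    D ↦ C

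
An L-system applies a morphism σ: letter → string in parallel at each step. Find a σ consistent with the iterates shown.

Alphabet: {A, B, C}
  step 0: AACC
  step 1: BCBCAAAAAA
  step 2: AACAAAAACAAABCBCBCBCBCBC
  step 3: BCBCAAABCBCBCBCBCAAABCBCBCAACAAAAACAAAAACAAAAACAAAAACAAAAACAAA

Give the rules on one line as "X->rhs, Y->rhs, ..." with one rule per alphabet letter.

A->BC, B->AAC, C->AAA

  step 2 ⇒ step 3: AACAAAAACAAABCBCBCBCBCBC ⇒ BC·BC·AAA·BC·BC·BC·BC·BC·AAA·BC·BC·BC·AAC·AAA·AAC·AAA·AAC·AAA·AAC·AAA·AAC·AAA·AAC·AAA
    A ↦ BC
    B ↦ AAC
    C ↦ AAA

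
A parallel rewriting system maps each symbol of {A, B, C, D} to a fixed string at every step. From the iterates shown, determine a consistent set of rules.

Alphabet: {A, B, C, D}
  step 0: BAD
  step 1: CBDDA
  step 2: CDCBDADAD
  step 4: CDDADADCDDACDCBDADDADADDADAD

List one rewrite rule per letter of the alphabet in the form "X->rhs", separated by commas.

A->D, B->CB, C->CD, D->DA

  step 1 ⇒ step 2: CBDDA ⇒ CD·CB·DA·DA·D
    A ↦ D
    B ↦ CB
    C ↦ CD
    D ↦ DA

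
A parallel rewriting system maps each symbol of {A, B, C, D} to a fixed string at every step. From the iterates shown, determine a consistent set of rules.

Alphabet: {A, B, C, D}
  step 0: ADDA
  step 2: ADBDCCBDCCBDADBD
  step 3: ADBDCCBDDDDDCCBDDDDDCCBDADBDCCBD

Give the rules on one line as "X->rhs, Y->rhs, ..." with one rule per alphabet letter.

A->AD, B->CC, C->DD, D->BD

  step 2 ⇒ step 3: ADBDCCBDCCBDADBD ⇒ AD·BD·CC·BD·DD·DD·CC·BD·DD·DD·CC·BD·AD·BD·CC·BD
    A ↦ AD
    B ↦ CC
    C ↦ DD
    D ↦ BD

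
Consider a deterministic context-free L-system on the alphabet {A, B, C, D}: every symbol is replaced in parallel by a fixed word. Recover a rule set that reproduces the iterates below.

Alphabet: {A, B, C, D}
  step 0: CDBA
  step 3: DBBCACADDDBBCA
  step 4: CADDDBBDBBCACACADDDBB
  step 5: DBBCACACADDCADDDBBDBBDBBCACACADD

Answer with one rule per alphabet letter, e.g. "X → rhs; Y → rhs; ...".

  step 4 ⇒ step 5: CADDDBBDBBCACACADDDBB ⇒ DB·B·CA·CA·CA·D·D·CA·D·D·DB·B·DB·B·DB·B·CA·CA·CA·D·D
    A ↦ B
    B ↦ D
    C ↦ DB
    D ↦ CA

A->B, B->D, C->DB, D->CA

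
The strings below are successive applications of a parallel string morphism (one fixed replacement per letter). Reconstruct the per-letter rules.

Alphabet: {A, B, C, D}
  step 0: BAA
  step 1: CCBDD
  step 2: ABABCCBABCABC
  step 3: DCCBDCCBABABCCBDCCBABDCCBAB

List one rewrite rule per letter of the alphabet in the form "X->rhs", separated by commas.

A->D, B->CCB, C->AB, D->ABC

  step 2 ⇒ step 3: ABABCCBABCABC ⇒ D·CCB·D·CCB·AB·AB·CCB·D·CCB·AB·D·CCB·AB
    A ↦ D
    B ↦ CCB
    C ↦ AB
  step 1 ⇒ step 2: CCBDD ⇒ AB·AB·CCB·ABC·ABC
    D ↦ ABC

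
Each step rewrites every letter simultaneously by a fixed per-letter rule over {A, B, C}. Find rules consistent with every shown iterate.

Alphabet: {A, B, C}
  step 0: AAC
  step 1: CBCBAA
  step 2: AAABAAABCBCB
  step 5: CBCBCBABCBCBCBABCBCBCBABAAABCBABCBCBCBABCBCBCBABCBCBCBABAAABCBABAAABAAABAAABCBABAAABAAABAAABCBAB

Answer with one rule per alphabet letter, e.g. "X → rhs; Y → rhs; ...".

A->CB, B->AB, C->AA

  step 1 ⇒ step 2: CBCBAA ⇒ AA·AB·AA·AB·CB·CB
    A ↦ CB
    B ↦ AB
    C ↦ AA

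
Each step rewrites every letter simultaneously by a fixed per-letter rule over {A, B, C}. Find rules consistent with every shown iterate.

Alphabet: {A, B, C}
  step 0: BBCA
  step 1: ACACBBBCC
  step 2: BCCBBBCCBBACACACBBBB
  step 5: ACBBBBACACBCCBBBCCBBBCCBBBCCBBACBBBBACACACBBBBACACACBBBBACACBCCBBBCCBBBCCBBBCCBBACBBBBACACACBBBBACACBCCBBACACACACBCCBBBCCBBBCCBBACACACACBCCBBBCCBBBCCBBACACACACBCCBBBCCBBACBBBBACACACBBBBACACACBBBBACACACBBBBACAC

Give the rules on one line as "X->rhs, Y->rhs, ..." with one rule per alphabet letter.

  step 1 ⇒ step 2: ACACBBBCC ⇒ BCC·BB·BCC·BB·AC·AC·AC·BB·BB
    A ↦ BCC
    B ↦ AC
    C ↦ BB

A->BCC, B->AC, C->BB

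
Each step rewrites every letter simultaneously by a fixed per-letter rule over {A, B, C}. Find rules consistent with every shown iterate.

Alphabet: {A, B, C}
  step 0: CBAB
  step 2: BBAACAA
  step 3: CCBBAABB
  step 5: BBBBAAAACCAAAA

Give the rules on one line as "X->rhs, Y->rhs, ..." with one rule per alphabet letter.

A->B, B->C, C->AA

  step 2 ⇒ step 3: BBAACAA ⇒ C·C·B·B·AA·B·B
    A ↦ B
    B ↦ C
    C ↦ AA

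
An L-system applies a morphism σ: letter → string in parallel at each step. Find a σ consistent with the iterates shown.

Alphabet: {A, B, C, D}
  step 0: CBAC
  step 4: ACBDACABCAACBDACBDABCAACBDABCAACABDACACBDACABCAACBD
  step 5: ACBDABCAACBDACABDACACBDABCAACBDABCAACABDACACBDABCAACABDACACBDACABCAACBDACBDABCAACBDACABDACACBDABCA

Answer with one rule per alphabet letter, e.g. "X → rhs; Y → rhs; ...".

  step 4 ⇒ step 5: ACBDACABCAACBDACBDABCAACBDABCAACABDACACBDACABCAACBD ⇒ AC·BD·A·BCA·AC·BD·AC·A·BD·AC·AC·BD·A·BCA·AC·BD·A·BCA·AC·A·BD·AC·AC·BD·A·BCA·AC·A·BD·AC·AC·BD·AC·A·BCA·AC·BD·AC·BD·A·BCA·AC·BD·AC·A·BD·AC·AC·BD·A·BCA
    A ↦ AC
    B ↦ A
    C ↦ BD
    D ↦ BCA

A->AC, B->A, C->BD, D->BCA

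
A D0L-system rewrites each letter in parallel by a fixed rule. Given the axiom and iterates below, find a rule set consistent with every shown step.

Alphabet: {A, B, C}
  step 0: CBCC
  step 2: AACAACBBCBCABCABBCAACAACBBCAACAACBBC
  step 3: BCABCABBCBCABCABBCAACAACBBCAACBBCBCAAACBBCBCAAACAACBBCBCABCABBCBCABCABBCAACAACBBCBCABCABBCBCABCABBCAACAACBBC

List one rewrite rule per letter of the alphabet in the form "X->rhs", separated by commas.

  step 2 ⇒ step 3: AACAACBBCBCABCABBCAACAACBBCAACAACBBC ⇒ BCA·BCA·BBC·BCA·BCA·BBC·AAC·AAC·BBC·AAC·BBC·BCA·AAC·BBC·BCA·AAC·AAC·BBC·BCA·BCA·BBC·BCA·BCA·BBC·AAC·AAC·BBC·BCA·BCA·BBC·BCA·BCA·BBC·AAC·AAC·BBC
    A ↦ BCA
    B ↦ AAC
    C ↦ BBC

A->BCA, B->AAC, C->BBC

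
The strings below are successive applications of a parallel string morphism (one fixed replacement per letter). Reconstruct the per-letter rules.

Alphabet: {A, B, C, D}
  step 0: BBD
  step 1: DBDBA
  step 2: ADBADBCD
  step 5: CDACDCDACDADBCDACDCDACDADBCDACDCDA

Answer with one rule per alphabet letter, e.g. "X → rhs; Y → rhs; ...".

A->CD, B->DB, C->CD, D->A

  step 1 ⇒ step 2: DBDBA ⇒ A·DB·A·DB·CD
    A ↦ CD
    B ↦ DB
    D ↦ A
    C ↦ CD  (constrained at step 2)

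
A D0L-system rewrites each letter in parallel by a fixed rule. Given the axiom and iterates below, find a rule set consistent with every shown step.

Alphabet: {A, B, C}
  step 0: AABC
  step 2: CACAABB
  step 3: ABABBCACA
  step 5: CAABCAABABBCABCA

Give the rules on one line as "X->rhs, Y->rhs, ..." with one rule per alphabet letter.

A->B, B->CA, C->A

  step 2 ⇒ step 3: CACAABB ⇒ A·B·A·B·B·CA·CA
    A ↦ B
    B ↦ CA
    C ↦ A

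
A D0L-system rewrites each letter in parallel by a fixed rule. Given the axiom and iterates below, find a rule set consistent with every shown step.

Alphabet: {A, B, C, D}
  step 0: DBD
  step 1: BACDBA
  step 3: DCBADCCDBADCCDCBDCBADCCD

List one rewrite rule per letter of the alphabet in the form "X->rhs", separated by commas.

  step 0 ⇒ step 1: DBD ⇒ BA·CD·BA
    B ↦ CD
    D ↦ BA
    A ↦ CB  (constrained at step 1)
    C ↦ DC  (constrained at step 1)

A->CB, B->CD, C->DC, D->BA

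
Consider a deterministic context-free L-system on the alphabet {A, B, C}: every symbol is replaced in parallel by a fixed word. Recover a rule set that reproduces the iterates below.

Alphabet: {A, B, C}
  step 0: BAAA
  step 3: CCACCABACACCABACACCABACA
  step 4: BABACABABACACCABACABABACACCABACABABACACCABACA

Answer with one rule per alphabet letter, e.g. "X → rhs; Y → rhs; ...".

  step 3 ⇒ step 4: CCACCABACACCABACACCABACA ⇒ BA·BA·CA·BA·BA·CA·C·CA·BA·CA·BA·BA·CA·C·CA·BA·CA·BA·BA·CA·C·CA·BA·CA
    A ↦ CA
    B ↦ C
    C ↦ BA

A->CA, B->C, C->BA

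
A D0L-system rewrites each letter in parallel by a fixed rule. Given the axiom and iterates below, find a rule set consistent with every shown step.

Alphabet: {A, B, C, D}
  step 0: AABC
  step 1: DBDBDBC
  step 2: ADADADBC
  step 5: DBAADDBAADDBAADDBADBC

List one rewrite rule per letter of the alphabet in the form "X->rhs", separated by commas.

A->DB, B->D, C->BC, D->A

  step 1 ⇒ step 2: DBDBDBC ⇒ A·D·A·D·A·D·BC
    B ↦ D
    C ↦ BC
    D ↦ A
  step 0 ⇒ step 1: AABC ⇒ DB·DB·D·BC
    A ↦ DB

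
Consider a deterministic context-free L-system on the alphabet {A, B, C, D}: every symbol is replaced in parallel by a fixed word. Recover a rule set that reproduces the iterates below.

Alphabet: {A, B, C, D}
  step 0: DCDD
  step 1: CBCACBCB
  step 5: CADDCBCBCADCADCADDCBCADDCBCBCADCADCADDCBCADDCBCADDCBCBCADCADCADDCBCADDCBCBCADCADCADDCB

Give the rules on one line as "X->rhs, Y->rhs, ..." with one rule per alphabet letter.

A->DD, B->D, C->CA, D->CB

  step 0 ⇒ step 1: DCDD ⇒ CB·CA·CB·CB
    C ↦ CA
    D ↦ CB
    A ↦ DD  (constrained at step 1)
    B ↦ D  (constrained at step 1)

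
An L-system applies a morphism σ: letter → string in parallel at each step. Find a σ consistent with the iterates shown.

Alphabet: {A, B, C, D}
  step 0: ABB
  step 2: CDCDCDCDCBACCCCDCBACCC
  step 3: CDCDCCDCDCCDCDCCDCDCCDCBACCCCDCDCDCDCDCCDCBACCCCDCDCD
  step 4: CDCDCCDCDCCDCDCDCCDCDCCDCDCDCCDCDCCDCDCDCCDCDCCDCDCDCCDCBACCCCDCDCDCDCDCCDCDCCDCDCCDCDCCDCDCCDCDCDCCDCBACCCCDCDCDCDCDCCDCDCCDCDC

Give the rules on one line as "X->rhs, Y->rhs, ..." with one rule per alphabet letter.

  step 3 ⇒ step 4: CDCDCCDCDCCDCDCCDCDCCDCBACCCCDCDCDCDCDCCDCBACCCCDCDCD ⇒ CD·CDC·CD·CDC·CD·CD·CDC·CD·CDC·CD·CD·CDC·CD·CDC·CD·CD·CDC·CD·CDC·CD·CD·CDC·CD·CBA·CCC·CD·CD·CD·CD·CDC·CD·CDC·CD·CDC·CD·CDC·CD·CDC·CD·CD·CDC·CD·CBA·CCC·CD·CD·CD·CD·CDC·CD·CDC·CD·CDC
    A ↦ CCC
    B ↦ CBA
    C ↦ CD
    D ↦ CDC

A->CCC, B->CBA, C->CD, D->CDC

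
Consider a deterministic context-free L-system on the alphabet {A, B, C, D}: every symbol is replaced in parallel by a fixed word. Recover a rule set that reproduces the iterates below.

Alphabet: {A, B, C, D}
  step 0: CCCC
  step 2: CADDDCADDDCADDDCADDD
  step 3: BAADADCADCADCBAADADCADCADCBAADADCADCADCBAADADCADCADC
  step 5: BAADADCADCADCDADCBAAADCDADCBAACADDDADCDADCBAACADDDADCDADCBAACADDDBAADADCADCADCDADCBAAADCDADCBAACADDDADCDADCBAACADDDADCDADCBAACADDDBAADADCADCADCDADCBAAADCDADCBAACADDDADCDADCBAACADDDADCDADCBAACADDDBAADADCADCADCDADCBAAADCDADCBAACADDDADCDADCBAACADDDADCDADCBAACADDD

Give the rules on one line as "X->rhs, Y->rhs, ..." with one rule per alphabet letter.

  step 2 ⇒ step 3: CADDDCADDDCADDDCADDD ⇒ BAA·D·ADC·ADC·ADC·BAA·D·ADC·ADC·ADC·BAA·D·ADC·ADC·ADC·BAA·D·ADC·ADC·ADC
    A ↦ D
    C ↦ BAA
    D ↦ ADC
    B ↦ CAD  (constrained at step 3)

A->D, B->CAD, C->BAA, D->ADC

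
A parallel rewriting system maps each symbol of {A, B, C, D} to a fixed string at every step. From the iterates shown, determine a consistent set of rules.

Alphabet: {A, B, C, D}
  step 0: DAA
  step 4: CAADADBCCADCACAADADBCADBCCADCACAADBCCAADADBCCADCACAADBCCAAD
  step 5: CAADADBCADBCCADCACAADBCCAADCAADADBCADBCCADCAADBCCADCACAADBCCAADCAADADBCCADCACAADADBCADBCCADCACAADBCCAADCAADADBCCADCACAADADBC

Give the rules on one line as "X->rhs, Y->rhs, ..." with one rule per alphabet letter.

A->AD, B->CAD, C->CA, D->BC

  step 4 ⇒ step 5: CAADADBCCADCACAADADBCADBCCADCACAADBCCAADADBCCADCACAADBCCAAD ⇒ CA·AD·AD·BC·AD·BC·CAD·CA·CA·AD·BC·CA·AD·CA·AD·AD·BC·AD·BC·CAD·CA·AD·BC·CAD·CA·CA·AD·BC·CA·AD·CA·AD·AD·BC·CAD·CA·CA·AD·AD·BC·AD·BC·CAD·CA·CA·AD·BC·CA·AD·CA·AD·AD·BC·CAD·CA·CA·AD·AD·BC
    A ↦ AD
    B ↦ CAD
    C ↦ CA
    D ↦ BC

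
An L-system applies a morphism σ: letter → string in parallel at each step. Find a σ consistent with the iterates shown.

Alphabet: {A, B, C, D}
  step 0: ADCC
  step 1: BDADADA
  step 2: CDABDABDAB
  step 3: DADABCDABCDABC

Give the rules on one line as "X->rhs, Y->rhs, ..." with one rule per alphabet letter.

  step 2 ⇒ step 3: CDABDABDAB ⇒ DA·DA·B·C·DA·B·C·DA·B·C
    A ↦ B
    B ↦ C
    C ↦ DA
    D ↦ DA

A->B, B->C, C->DA, D->DA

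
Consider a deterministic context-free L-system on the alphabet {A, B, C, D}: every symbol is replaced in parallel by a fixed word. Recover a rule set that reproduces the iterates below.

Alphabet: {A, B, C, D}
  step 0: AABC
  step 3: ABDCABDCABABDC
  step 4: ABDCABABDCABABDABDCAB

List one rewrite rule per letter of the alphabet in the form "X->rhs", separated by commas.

A->AB, B->D, C->AB, D->C

  step 3 ⇒ step 4: ABDCABDCABABDC ⇒ AB·D·C·AB·AB·D·C·AB·AB·D·AB·D·C·AB
    A ↦ AB
    B ↦ D
    C ↦ AB
    D ↦ C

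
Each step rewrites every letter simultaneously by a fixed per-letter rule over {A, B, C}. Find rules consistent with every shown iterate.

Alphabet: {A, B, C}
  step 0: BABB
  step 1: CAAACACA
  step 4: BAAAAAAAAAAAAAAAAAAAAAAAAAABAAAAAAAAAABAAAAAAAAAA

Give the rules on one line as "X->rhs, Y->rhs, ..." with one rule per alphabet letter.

A->AA, B->CA, C->B

  step 0 ⇒ step 1: BABB ⇒ CA·AA·CA·CA
    A ↦ AA
    B ↦ CA
    C ↦ B  (constrained at step 1)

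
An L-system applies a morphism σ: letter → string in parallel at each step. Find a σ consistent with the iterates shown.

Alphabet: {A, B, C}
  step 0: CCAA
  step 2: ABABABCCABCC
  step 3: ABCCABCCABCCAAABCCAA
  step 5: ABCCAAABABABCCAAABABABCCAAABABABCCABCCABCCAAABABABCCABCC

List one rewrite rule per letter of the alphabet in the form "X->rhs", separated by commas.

  step 2 ⇒ step 3: ABABABCCABCC ⇒ AB·CC·AB·CC·AB·CC·A·A·AB·CC·A·A
    A ↦ AB
    B ↦ CC
    C ↦ A

A->AB, B->CC, C->A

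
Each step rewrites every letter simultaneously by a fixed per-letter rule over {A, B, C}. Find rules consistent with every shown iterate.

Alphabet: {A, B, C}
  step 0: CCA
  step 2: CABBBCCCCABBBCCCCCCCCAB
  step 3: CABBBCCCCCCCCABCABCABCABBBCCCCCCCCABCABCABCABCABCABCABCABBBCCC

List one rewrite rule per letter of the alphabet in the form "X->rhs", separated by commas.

A->BBC, B->CC, C->CAB

  step 2 ⇒ step 3: CABBBCCCCABBBCCCCCCCCAB ⇒ CAB·BBC·CC·CC·CC·CAB·CAB·CAB·CAB·BBC·CC·CC·CC·CAB·CAB·CAB·CAB·CAB·CAB·CAB·CAB·BBC·CC
    A ↦ BBC
    B ↦ CC
    C ↦ CAB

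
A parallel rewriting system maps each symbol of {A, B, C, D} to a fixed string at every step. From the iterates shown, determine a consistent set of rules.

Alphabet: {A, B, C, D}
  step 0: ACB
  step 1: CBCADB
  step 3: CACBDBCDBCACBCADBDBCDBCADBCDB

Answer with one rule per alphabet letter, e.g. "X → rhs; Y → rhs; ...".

A->CB, B->DB, C->CA, D->DBC

  step 0 ⇒ step 1: ACB ⇒ CB·CA·DB
    A ↦ CB
    B ↦ DB
    C ↦ CA
    D ↦ DBC  (constrained at step 1)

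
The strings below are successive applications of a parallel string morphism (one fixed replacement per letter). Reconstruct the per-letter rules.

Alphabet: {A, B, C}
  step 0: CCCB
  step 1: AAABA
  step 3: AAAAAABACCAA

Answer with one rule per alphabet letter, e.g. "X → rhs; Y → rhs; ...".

  step 0 ⇒ step 1: CCCB ⇒ A·A·A·BA
    B ↦ BA
    C ↦ A
    A ↦ CC  (constrained at step 1)

A->CC, B->BA, C->A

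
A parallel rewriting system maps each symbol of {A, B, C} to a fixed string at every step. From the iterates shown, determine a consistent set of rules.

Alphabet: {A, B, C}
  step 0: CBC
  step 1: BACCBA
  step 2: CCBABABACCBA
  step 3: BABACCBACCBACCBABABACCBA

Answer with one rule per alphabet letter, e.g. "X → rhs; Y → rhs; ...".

A->BA, B->CC, C->BA

  step 2 ⇒ step 3: CCBABABACCBA ⇒ BA·BA·CC·BA·CC·BA·CC·BA·BA·BA·CC·BA
    A ↦ BA
    B ↦ CC
    C ↦ BA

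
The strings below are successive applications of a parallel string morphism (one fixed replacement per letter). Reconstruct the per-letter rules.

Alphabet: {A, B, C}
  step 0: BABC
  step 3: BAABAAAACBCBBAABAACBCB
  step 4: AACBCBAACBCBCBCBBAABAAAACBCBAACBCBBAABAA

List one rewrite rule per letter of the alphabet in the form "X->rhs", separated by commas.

  step 3 ⇒ step 4: BAABAAAACBCBBAABAACBCB ⇒ AA·CB·CB·AA·CB·CB·CB·CB·B·AA·B·AA·AA·CB·CB·AA·CB·CB·B·AA·B·AA
    A ↦ CB
    B ↦ AA
    C ↦ B

A->CB, B->AA, C->B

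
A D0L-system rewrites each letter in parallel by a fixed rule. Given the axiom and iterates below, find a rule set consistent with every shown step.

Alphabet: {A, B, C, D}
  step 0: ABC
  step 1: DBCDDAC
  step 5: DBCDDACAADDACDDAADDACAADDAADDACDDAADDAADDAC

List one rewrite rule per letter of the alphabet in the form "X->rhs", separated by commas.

  step 0 ⇒ step 1: ABC ⇒ D·BCD·DAC
    A ↦ D
    B ↦ BCD
    C ↦ DAC
    D ↦ A  (constrained at step 1)

A->D, B->BCD, C->DAC, D->A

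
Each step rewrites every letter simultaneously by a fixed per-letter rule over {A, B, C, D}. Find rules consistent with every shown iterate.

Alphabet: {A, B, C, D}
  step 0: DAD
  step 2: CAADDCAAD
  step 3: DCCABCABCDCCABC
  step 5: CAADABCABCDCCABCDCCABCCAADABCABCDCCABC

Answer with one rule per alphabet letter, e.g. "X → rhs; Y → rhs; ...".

A->C, B->AA, C->D, D->ABC

  step 2 ⇒ step 3: CAADDCAAD ⇒ D·C·C·ABC·ABC·D·C·C·ABC
    A ↦ C
    C ↦ D
    D ↦ ABC
    B ↦ AA  (constrained at step 3)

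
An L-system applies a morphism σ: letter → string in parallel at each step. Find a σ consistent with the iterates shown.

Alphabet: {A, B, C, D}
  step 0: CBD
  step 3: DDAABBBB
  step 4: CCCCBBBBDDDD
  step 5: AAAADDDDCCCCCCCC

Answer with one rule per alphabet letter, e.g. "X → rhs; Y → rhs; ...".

  step 4 ⇒ step 5: CCCCBBBBDDDD ⇒ A·A·A·A·D·D·D·D·CC·CC·CC·CC
    B ↦ D
    C ↦ A
    D ↦ CC
  step 3 ⇒ step 4: DDAABBBB ⇒ CC·CC·BB·BB·D·D·D·D
    A ↦ BB

A->BB, B->D, C->A, D->CC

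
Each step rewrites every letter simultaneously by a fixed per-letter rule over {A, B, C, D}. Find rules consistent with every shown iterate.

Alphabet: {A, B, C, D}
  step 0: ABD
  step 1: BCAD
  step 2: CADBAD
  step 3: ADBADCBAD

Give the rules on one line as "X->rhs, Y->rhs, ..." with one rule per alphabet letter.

  step 2 ⇒ step 3: CADBAD ⇒ AD·B·AD·C·B·AD
    A ↦ B
    B ↦ C
    C ↦ AD
    D ↦ AD

A->B, B->C, C->AD, D->AD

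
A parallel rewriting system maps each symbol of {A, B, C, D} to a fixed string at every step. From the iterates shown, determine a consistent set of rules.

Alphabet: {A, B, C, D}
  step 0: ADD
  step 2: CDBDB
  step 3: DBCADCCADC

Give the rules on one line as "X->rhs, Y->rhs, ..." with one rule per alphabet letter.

A->D, B->ADC, C->DB, D->C

  step 2 ⇒ step 3: CDBDB ⇒ DB·C·ADC·C·ADC
    B ↦ ADC
    C ↦ DB
    D ↦ C
    A ↦ D  (constrained at step 0)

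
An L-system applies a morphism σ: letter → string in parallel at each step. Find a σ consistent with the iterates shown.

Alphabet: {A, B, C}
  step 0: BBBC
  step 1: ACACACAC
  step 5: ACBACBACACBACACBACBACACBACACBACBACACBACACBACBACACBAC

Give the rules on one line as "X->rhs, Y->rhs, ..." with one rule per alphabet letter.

  step 0 ⇒ step 1: BBBC ⇒ AC·AC·AC·AC
    B ↦ AC
    C ↦ AC
    A ↦ B  (constrained at step 1)

A->B, B->AC, C->AC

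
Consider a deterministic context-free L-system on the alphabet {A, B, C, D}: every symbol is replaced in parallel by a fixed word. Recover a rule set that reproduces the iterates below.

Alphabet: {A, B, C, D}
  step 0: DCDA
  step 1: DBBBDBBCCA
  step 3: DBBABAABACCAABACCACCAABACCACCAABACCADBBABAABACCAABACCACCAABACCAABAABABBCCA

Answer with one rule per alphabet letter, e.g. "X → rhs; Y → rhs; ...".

  step 0 ⇒ step 1: DCDA ⇒ DBB·B·DBB·CCA
    A ↦ CCA
    C ↦ B
    D ↦ DBB
    B ↦ ABA  (constrained at step 1)

A->CCA, B->ABA, C->B, D->DBB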